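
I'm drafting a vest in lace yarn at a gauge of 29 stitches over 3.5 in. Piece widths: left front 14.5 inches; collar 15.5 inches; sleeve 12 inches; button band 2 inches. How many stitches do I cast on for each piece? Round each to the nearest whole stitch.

left front 120; collar 128; sleeve 99; button band 17.

Rate = 29/3.5 = 8.286 sts per in.
left front: 14.5 × 8.286 = 120.14 → 120.
collar: 15.5 × 8.286 = 128.43 → 128.
sleeve: 12 × 8.286 = 99.43 → 99.
button band: 2 × 8.286 = 16.57 → 17.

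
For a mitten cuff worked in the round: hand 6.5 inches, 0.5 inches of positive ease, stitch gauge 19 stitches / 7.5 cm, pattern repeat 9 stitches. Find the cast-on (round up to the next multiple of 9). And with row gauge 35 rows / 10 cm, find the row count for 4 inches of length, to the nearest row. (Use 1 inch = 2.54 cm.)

Cast on 54 stitches; work 36 rows.

Finished = 6.5 + 0.5 = 7 inches.
7 inches × 2.54 = 17.78 cm.
19/7.5 = 2.533 sts per cm; 17.78 × 2.533 = 45.04 sts.
Next multiple of 9 → 54.
4 inches = 10.16 cm; × 3.5 = 35.56 → 36 rows.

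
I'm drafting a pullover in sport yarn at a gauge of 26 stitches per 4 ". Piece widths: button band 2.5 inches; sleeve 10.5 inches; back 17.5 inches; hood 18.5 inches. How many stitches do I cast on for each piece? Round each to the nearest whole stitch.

Rate = 26/4 = 6.5 sts per in.
button band: 2.5 × 6.5 = 16.25 → 16.
sleeve: 10.5 × 6.5 = 68.25 → 68.
back: 17.5 × 6.5 = 113.75 → 114.
hood: 18.5 × 6.5 = 120.25 → 120.

button band 16; sleeve 68; back 114; hood 120.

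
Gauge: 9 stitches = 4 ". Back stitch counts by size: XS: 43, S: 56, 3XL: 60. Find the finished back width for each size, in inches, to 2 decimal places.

XS 19.11 inches; S 24.89 inches; 3XL 26.67 inches.

9/4 = 2.25 sts per in.
XS: 43 / 2.25 = 19.111 → 19.11 in.
S: 56 / 2.25 = 24.889 → 24.89 in.
3XL: 60 / 2.25 = 26.667 → 26.67 in.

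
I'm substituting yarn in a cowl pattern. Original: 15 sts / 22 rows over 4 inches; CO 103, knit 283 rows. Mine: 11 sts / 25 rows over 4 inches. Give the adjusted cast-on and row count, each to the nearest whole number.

Stitches: 103 × 11/15 = 75.53 → 76.
Rows: 283 × 25/22 = 321.59 → 322.

Cast on 76 stitches; work 322 rows.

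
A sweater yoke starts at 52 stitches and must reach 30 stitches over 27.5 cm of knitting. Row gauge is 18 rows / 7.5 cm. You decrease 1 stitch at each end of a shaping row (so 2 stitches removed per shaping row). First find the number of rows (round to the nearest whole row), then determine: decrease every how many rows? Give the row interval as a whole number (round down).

Decrease every 6th row.

Rows = 27.5 × 2.4 = 66.0 → 66 rows.
Stitches to remove: 22 → 11 shaping rows (at 2 st each).
66 / 11 = 6.00 → every 6 rows.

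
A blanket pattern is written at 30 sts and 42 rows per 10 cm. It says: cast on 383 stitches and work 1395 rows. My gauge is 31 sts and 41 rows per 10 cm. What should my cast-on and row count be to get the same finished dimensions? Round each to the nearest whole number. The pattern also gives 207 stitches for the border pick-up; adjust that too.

Cast on 396 stitches; work 1362 rows; border pick-up 214 stitches.

Stitches: 383 × 31/30 = 395.77 → 396.
Rows: 1395 × 41/42 = 1361.79 → 1362.
border pick-up: 207 × 31/30 = 213.90 → 214.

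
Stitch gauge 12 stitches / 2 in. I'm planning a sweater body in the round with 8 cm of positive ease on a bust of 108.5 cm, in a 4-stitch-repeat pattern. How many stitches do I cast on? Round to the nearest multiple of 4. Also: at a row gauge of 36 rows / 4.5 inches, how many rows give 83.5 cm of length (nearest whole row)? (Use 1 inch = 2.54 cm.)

Finished = 108.5 + 8 = 116.5 cm.
116.5 cm × 1/2.54 = 45.87 inches.
12/2 = 6 sts per in; 45.87 × 6 = 275.20 sts.
Nearest multiple of 4 → 276.
83.5 cm = 32.87 inches; × 8 = 262.99 → 263 rows.

Cast on 276 stitches; work 263 rows.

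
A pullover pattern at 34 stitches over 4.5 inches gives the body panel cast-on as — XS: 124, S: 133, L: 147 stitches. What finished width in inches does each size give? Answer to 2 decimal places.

34/4.5 = 7.556 sts per in.
XS: 124 / 7.556 = 16.412 → 16.41 in.
S: 133 / 7.556 = 17.603 → 17.60 in.
L: 147 / 7.556 = 19.456 → 19.46 in.

XS 16.41 inches; S 17.60 inches; L 19.46 inches.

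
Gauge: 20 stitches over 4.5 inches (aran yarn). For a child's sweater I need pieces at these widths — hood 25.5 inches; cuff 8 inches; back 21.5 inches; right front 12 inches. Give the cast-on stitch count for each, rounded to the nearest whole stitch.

Rate = 20/4.5 = 4.444 sts per in.
hood: 25.5 × 4.444 = 113.33 → 113.
cuff: 8 × 4.444 = 35.56 → 36.
back: 21.5 × 4.444 = 95.56 → 96.
right front: 12 × 4.444 = 53.33 → 53.

hood 113; cuff 36; back 96; right front 53.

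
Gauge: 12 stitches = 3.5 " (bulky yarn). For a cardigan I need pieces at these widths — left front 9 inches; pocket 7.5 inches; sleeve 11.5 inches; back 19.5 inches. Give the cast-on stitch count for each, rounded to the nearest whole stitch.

left front 31; pocket 26; sleeve 39; back 67.

Rate = 12/3.5 = 3.429 sts per in.
left front: 9 × 3.429 = 30.86 → 31.
pocket: 7.5 × 3.429 = 25.71 → 26.
sleeve: 11.5 × 3.429 = 39.43 → 39.
back: 19.5 × 3.429 = 66.86 → 67.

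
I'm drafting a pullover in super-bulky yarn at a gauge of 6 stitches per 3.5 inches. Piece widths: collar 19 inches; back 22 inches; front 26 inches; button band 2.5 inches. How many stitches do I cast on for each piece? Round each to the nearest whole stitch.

Rate = 6/3.5 = 1.714 sts per in.
collar: 19 × 1.714 = 32.57 → 33.
back: 22 × 1.714 = 37.71 → 38.
front: 26 × 1.714 = 44.57 → 45.
button band: 2.5 × 1.714 = 4.29 → 4.

collar 33; back 38; front 45; button band 4.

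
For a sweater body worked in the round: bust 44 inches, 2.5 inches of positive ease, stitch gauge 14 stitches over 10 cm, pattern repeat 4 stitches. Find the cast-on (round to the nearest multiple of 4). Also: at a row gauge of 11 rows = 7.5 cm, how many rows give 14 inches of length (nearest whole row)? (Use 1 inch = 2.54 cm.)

Cast on 164 stitches; work 52 rows.

Finished = 44 + 2.5 = 46.5 inches.
46.5 inches × 2.54 = 118.11 cm.
14/10 = 1.4 sts per cm; 118.11 × 1.4 = 165.35 sts.
Nearest multiple of 4 → 164.
14 inches = 35.56 cm; × 1.467 = 52.15 → 52 rows.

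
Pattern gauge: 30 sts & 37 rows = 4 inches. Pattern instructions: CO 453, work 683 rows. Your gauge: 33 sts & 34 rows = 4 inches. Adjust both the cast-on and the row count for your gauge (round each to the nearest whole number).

Cast on 498 stitches; work 628 rows.

Stitches: 453 × 33/30 = 498.30 → 498.
Rows: 683 × 34/37 = 627.62 → 628.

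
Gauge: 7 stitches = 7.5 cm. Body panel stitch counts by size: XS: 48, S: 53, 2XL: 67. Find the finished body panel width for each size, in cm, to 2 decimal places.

XS 51.43 cm; S 56.79 cm; 2XL 71.79 cm.

7/7.5 = 0.933 sts per cm.
XS: 48 / 0.933 = 51.429 → 51.43 cm.
S: 53 / 0.933 = 56.786 → 56.79 cm.
2XL: 67 / 0.933 = 71.786 → 71.79 cm.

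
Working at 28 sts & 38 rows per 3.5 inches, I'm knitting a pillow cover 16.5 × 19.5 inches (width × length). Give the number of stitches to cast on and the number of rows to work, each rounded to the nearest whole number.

Stitch gauge = 28/3.5 = 8 sts/in; 16.5 × 8 = 132.00 → 132 sts.
Row gauge = 38/3.5 = 10.857 rows/in; 19.5 × 10.857 = 211.71 → 212 rows.

Cast on 132 stitches and work 212 rows.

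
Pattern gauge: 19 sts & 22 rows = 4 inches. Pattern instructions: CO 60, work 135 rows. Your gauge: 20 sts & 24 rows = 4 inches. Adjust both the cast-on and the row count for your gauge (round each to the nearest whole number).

Cast on 63 stitches; work 147 rows.

Stitches: 60 × 20/19 = 63.16 → 63.
Rows: 135 × 24/22 = 147.27 → 147.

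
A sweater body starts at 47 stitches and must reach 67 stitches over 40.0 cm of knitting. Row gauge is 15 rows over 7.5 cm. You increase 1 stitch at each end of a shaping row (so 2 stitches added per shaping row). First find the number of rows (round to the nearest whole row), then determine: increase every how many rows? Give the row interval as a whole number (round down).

Rows = 40.0 × 2 = 80.0 → 80 rows.
Stitches to add: 20 → 10 shaping rows (at 2 st each).
80 / 10 = 8.00 → every 8 rows.

Increase every 8th row.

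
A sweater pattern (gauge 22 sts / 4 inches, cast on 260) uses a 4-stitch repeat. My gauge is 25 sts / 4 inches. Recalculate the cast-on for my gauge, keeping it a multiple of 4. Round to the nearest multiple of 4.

296 stitches.

260 × 25 / 22 = 295.45.
Nearest multiple of 4: 296.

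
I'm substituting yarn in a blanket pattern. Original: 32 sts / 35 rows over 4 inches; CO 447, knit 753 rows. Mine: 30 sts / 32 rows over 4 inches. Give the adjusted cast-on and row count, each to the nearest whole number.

Stitches: 447 × 30/32 = 419.06 → 419.
Rows: 753 × 32/35 = 688.46 → 688.

Cast on 419 stitches; work 688 rows.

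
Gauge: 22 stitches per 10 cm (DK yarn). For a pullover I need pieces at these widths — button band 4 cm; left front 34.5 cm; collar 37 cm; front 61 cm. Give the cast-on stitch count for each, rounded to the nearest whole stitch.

Rate = 22/10 = 2.2 sts per cm.
button band: 4 × 2.2 = 8.80 → 9.
left front: 34.5 × 2.2 = 75.90 → 76.
collar: 37 × 2.2 = 81.40 → 81.
front: 61 × 2.2 = 134.20 → 134.

button band 9; left front 76; collar 81; front 134.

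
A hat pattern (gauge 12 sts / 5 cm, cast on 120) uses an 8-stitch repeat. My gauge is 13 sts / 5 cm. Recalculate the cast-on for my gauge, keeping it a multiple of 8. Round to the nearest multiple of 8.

128 stitches.

120 × 13 / 12 = 130.00.
Nearest multiple of 8: 128.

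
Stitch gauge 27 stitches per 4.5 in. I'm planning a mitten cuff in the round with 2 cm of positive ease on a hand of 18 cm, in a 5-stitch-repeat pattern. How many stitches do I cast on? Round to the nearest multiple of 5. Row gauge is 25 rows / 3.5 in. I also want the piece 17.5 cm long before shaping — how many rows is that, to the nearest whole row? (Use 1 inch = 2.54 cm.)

Finished = 18 + 2 = 20 cm.
20 cm × 1/2.54 = 7.87 inches.
27/4.5 = 6 sts per in; 7.87 × 6 = 47.24 sts.
Nearest multiple of 5 → 45.
17.5 cm = 6.89 inches; × 7.143 = 49.21 → 49 rows.

Cast on 45 stitches; work 49 rows.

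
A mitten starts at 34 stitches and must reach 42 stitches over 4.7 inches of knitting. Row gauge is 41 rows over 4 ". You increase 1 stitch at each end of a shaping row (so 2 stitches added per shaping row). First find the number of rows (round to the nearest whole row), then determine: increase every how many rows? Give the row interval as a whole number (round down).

Increase every 12th row.

Rows = 4.7 × 10.25 = 48.2 → 48 rows.
Stitches to add: 8 → 4 shaping rows (at 2 st each).
48 / 4 = 12.00 → every 12 rows.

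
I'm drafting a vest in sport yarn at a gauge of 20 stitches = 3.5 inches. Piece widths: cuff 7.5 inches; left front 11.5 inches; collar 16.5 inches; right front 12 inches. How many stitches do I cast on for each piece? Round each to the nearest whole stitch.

Rate = 20/3.5 = 5.714 sts per in.
cuff: 7.5 × 5.714 = 42.86 → 43.
left front: 11.5 × 5.714 = 65.71 → 66.
collar: 16.5 × 5.714 = 94.29 → 94.
right front: 12 × 5.714 = 68.57 → 69.

cuff 43; left front 66; collar 94; right front 69.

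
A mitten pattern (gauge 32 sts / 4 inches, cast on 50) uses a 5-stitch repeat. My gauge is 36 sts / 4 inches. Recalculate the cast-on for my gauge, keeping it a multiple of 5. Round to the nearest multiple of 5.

55 stitches.

50 × 36 / 32 = 56.25.
Nearest multiple of 5: 55.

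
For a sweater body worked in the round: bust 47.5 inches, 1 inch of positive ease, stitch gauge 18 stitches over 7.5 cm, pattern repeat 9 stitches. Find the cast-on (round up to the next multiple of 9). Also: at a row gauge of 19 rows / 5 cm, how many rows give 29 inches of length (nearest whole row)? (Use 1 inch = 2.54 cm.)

Finished = 47.5 + 1 = 48.5 inches.
48.5 inches × 2.54 = 123.19 cm.
18/7.5 = 2.4 sts per cm; 123.19 × 2.4 = 295.66 sts.
Next multiple of 9 → 297.
29 inches = 73.66 cm; × 3.8 = 279.91 → 280 rows.

Cast on 297 stitches; work 280 rows.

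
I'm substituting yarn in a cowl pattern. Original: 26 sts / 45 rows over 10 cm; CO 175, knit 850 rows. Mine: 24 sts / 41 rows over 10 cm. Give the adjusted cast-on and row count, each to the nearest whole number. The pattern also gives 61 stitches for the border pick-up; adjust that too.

Cast on 162 stitches; work 774 rows; border pick-up 56 stitches.

Stitches: 175 × 24/26 = 161.54 → 162.
Rows: 850 × 41/45 = 774.44 → 774.
border pick-up: 61 × 24/26 = 56.31 → 56.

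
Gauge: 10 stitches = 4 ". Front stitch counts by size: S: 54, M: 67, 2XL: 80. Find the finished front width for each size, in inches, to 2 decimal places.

10/4 = 2.5 sts per in.
S: 54 / 2.5 = 21.600 → 21.60 in.
M: 67 / 2.5 = 26.800 → 26.80 in.
2XL: 80 / 2.5 = 32.000 → 32.00 in.

S 21.60 inches; M 26.80 inches; 2XL 32.00 inches.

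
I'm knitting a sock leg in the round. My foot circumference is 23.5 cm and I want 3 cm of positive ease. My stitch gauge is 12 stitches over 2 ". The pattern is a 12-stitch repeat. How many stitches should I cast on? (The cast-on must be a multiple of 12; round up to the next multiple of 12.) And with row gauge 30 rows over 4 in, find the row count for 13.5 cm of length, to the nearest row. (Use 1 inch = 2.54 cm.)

Cast on 72 stitches; work 40 rows.

Finished = 23.5 + 3 = 26.5 cm.
26.5 cm × 1/2.54 = 10.43 inches.
12/2 = 6 sts per in; 10.43 × 6 = 62.60 sts.
Next multiple of 12 → 72.
13.5 cm = 5.31 inches; × 7.5 = 39.86 → 40 rows.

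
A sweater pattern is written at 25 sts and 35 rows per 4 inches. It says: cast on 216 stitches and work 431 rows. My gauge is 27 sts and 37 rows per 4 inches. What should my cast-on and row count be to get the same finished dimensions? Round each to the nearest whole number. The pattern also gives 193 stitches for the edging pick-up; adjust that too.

Stitches: 216 × 27/25 = 233.28 → 233.
Rows: 431 × 37/35 = 455.63 → 456.
edging pick-up: 193 × 27/25 = 208.44 → 208.

Cast on 233 stitches; work 456 rows; edging pick-up 208 stitches.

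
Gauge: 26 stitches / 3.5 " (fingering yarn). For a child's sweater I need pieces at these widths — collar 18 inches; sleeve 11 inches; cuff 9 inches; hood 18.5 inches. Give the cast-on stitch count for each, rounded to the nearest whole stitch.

Rate = 26/3.5 = 7.429 sts per in.
collar: 18 × 7.429 = 133.71 → 134.
sleeve: 11 × 7.429 = 81.71 → 82.
cuff: 9 × 7.429 = 66.86 → 67.
hood: 18.5 × 7.429 = 137.43 → 137.

collar 134; sleeve 82; cuff 67; hood 137.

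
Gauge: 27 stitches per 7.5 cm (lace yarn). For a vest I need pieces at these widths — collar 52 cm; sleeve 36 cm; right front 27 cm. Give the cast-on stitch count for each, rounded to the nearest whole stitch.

Rate = 27/7.5 = 3.6 sts per cm.
collar: 52 × 3.6 = 187.20 → 187.
sleeve: 36 × 3.6 = 129.60 → 130.
right front: 27 × 3.6 = 97.20 → 97.

collar 187; sleeve 130; right front 97.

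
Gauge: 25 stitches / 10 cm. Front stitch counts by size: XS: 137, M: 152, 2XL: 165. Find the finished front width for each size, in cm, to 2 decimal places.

XS 54.80 cm; M 60.80 cm; 2XL 66.00 cm.

25/10 = 2.5 sts per cm.
XS: 137 / 2.5 = 54.800 → 54.80 cm.
M: 152 / 2.5 = 60.800 → 60.80 cm.
2XL: 165 / 2.5 = 66.000 → 66.00 cm.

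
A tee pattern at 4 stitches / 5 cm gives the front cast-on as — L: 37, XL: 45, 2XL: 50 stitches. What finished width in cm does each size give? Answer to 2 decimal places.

L 46.25 cm; XL 56.25 cm; 2XL 62.50 cm.

4/5 = 0.8 sts per cm.
L: 37 / 0.8 = 46.250 → 46.25 cm.
XL: 45 / 0.8 = 56.250 → 56.25 cm.
2XL: 50 / 0.8 = 62.500 → 62.50 cm.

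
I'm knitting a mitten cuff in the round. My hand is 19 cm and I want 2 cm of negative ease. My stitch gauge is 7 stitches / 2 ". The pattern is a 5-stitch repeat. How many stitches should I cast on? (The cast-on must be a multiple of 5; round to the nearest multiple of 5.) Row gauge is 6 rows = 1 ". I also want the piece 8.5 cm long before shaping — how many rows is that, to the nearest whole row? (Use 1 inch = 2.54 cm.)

Cast on 25 stitches; work 20 rows.

Finished = 19 − 2 = 17 cm.
17 cm × 1/2.54 = 6.69 inches.
7/2 = 3.5 sts per in; 6.69 × 3.5 = 23.43 sts.
Nearest multiple of 5 → 25.
8.5 cm = 3.35 inches; × 6 = 20.08 → 20 rows.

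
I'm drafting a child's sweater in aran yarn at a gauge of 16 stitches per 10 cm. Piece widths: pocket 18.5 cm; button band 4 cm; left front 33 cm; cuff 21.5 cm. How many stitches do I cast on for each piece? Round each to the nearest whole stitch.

pocket 30; button band 6; left front 53; cuff 34.

Rate = 16/10 = 1.6 sts per cm.
pocket: 18.5 × 1.6 = 29.60 → 30.
button band: 4 × 1.6 = 6.40 → 6.
left front: 33 × 1.6 = 52.80 → 53.
cuff: 21.5 × 1.6 = 34.40 → 34.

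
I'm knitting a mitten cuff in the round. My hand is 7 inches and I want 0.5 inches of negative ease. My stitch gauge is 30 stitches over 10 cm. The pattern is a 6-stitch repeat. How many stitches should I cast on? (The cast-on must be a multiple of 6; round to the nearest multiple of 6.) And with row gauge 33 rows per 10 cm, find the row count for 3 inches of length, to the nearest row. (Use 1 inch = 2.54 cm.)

Finished = 7 − 0.5 = 6.5 inches.
6.5 inches × 2.54 = 16.51 cm.
30/10 = 3 sts per cm; 16.51 × 3 = 49.53 sts.
Nearest multiple of 6 → 48.
3 inches = 7.62 cm; × 3.3 = 25.15 → 25 rows.

Cast on 48 stitches; work 25 rows.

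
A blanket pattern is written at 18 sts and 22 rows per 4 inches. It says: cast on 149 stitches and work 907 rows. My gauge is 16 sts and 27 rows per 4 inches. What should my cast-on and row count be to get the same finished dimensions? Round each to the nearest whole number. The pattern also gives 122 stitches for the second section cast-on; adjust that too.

Stitches: 149 × 16/18 = 132.44 → 132.
Rows: 907 × 27/22 = 1113.14 → 1113.
second section cast-on: 122 × 16/18 = 108.44 → 108.

Cast on 132 stitches; work 1113 rows; second section cast-on 108 stitches.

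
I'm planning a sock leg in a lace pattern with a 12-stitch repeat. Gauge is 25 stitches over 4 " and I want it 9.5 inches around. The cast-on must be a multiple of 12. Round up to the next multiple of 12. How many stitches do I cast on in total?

25 / 4 = 6.25 sts per inch.
9.5 × 6.25 = 59.38 sts.
Next multiple of 12: 60.

Cast on 60 stitches.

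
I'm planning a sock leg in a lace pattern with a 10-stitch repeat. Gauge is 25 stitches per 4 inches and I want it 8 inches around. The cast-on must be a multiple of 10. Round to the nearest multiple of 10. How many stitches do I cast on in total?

25 / 4 = 6.25 sts per inch.
8 × 6.25 = 50.00 sts.
Nearest multiple of 10: 50.

50 stitches.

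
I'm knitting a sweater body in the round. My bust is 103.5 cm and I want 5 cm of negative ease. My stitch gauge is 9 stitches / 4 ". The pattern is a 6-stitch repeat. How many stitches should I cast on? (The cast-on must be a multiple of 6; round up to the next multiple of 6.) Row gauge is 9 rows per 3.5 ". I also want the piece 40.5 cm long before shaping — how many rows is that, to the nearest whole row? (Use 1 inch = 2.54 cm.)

Cast on 90 stitches; work 41 rows.

Finished = 103.5 − 5 = 98.5 cm.
98.5 cm × 1/2.54 = 38.78 inches.
9/4 = 2.25 sts per in; 38.78 × 2.25 = 87.25 sts.
Next multiple of 6 → 90.
40.5 cm = 15.94 inches; × 2.571 = 41.00 → 41 rows.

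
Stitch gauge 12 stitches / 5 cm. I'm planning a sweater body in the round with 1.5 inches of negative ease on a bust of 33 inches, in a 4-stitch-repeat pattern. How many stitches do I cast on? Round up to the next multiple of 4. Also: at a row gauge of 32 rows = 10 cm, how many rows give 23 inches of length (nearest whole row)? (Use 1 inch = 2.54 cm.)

Finished = 33 − 1.5 = 31.5 inches.
31.5 inches × 2.54 = 80.01 cm.
12/5 = 2.4 sts per cm; 80.01 × 2.4 = 192.02 sts.
Next multiple of 4 → 196.
23 inches = 58.42 cm; × 3.2 = 186.94 → 187 rows.

Cast on 196 stitches; work 187 rows.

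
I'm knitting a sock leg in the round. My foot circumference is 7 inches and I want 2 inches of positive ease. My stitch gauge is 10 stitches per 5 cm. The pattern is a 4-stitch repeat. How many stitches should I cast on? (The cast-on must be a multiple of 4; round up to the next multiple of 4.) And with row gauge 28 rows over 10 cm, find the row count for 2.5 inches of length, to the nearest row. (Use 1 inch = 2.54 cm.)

Finished = 7 + 2 = 9 inches.
9 inches × 2.54 = 22.86 cm.
10/5 = 2 sts per cm; 22.86 × 2 = 45.72 sts.
Next multiple of 4 → 48.
2.5 inches = 6.35 cm; × 2.8 = 17.78 → 18 rows.

Cast on 48 stitches; work 18 rows.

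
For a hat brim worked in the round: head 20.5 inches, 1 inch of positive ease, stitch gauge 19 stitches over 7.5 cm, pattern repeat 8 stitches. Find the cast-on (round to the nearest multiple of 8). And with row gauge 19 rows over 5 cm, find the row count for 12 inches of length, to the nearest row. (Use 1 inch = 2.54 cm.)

Cast on 136 stitches; work 116 rows.

Finished = 20.5 + 1 = 21.5 inches.
21.5 inches × 2.54 = 54.61 cm.
19/7.5 = 2.533 sts per cm; 54.61 × 2.533 = 138.35 sts.
Nearest multiple of 8 → 136.
12 inches = 30.48 cm; × 3.8 = 115.82 → 116 rows.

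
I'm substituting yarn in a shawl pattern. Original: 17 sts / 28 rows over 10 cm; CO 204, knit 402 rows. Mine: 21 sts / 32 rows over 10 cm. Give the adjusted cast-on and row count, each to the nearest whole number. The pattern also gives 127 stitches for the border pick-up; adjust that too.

Cast on 252 stitches; work 459 rows; border pick-up 157 stitches.

Stitches: 204 × 21/17 = 252.00 → 252.
Rows: 402 × 32/28 = 459.43 → 459.
border pick-up: 127 × 21/17 = 156.88 → 157.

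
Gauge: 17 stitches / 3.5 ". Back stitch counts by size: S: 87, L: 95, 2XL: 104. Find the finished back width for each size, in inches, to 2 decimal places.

17/3.5 = 4.857 sts per in.
S: 87 / 4.857 = 17.912 → 17.91 in.
L: 95 / 4.857 = 19.559 → 19.56 in.
2XL: 104 / 4.857 = 21.412 → 21.41 in.

S 17.91 inches; L 19.56 inches; 2XL 21.41 inches.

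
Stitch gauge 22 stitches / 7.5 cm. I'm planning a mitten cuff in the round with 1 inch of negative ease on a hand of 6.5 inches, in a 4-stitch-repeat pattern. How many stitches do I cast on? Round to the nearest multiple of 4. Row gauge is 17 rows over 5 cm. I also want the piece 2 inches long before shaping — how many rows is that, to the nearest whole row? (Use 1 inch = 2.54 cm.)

Finished = 6.5 − 1 = 5.5 inches.
5.5 inches × 2.54 = 13.97 cm.
22/7.5 = 2.933 sts per cm; 13.97 × 2.933 = 40.98 sts.
Nearest multiple of 4 → 40.
2 inches = 5.08 cm; × 3.4 = 17.27 → 17 rows.

Cast on 40 stitches; work 17 rows.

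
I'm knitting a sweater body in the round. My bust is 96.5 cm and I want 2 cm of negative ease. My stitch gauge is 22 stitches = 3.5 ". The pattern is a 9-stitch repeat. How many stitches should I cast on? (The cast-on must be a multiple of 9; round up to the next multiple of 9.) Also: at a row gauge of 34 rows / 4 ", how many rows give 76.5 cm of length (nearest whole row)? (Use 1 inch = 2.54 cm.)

Finished = 96.5 − 2 = 94.5 cm.
94.5 cm × 1/2.54 = 37.20 inches.
22/3.5 = 6.286 sts per in; 37.20 × 6.286 = 233.86 sts.
Next multiple of 9 → 234.
76.5 cm = 30.12 inches; × 8.5 = 256.00 → 256 rows.

Cast on 234 stitches; work 256 rows.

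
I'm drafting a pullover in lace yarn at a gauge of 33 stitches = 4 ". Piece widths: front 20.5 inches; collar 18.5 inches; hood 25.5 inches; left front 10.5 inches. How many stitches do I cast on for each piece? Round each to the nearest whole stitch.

Rate = 33/4 = 8.25 sts per in.
front: 20.5 × 8.25 = 169.12 → 169.
collar: 18.5 × 8.25 = 152.62 → 153.
hood: 25.5 × 8.25 = 210.38 → 210.
left front: 10.5 × 8.25 = 86.62 → 87.

front 169; collar 153; hood 210; left front 87.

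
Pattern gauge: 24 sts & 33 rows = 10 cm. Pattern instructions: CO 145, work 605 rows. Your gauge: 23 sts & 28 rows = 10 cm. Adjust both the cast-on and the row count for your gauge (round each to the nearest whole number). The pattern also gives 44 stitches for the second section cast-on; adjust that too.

Cast on 139 stitches; work 513 rows; second section cast-on 42 stitches.

Stitches: 145 × 23/24 = 138.96 → 139.
Rows: 605 × 28/33 = 513.33 → 513.
second section cast-on: 44 × 23/24 = 42.17 → 42.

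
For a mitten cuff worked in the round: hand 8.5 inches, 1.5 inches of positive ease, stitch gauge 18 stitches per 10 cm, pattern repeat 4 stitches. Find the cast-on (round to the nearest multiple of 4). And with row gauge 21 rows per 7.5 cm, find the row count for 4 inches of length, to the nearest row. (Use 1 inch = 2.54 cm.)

Finished = 8.5 + 1.5 = 10 inches.
10 inches × 2.54 = 25.40 cm.
18/10 = 1.8 sts per cm; 25.40 × 1.8 = 45.72 sts.
Nearest multiple of 4 → 44.
4 inches = 10.16 cm; × 2.8 = 28.45 → 28 rows.

Cast on 44 stitches; work 28 rows.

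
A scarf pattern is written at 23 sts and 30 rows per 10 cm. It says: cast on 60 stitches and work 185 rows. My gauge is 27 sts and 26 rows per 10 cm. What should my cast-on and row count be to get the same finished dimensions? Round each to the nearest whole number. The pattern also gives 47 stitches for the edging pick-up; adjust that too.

Cast on 70 stitches; work 160 rows; edging pick-up 55 stitches.

Stitches: 60 × 27/23 = 70.43 → 70.
Rows: 185 × 26/30 = 160.33 → 160.
edging pick-up: 47 × 27/23 = 55.17 → 55.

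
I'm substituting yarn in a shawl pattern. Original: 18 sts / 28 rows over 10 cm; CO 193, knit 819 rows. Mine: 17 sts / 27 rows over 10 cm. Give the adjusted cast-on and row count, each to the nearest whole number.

Stitches: 193 × 17/18 = 182.28 → 182.
Rows: 819 × 27/28 = 789.75 → 790.

Cast on 182 stitches; work 790 rows.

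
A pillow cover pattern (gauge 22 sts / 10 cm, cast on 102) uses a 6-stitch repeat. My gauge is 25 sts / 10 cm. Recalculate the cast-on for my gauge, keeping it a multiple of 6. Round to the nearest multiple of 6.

102 × 25 / 22 = 115.91.
Nearest multiple of 6: 114.

114 stitches.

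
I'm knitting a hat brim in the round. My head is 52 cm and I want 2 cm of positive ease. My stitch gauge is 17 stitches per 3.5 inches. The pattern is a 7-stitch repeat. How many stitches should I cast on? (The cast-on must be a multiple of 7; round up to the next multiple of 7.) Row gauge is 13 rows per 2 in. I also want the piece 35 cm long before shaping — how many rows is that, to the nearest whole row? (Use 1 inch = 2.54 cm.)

Cast on 105 stitches; work 90 rows.

Finished = 52 + 2 = 54 cm.
54 cm × 1/2.54 = 21.26 inches.
17/3.5 = 4.857 sts per in; 21.26 × 4.857 = 103.26 sts.
Next multiple of 7 → 105.
35 cm = 13.78 inches; × 6.5 = 89.57 → 90 rows.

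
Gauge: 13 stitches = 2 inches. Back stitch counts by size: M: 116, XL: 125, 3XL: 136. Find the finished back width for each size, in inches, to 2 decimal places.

M 17.85 inches; XL 19.23 inches; 3XL 20.92 inches.

13/2 = 6.5 sts per in.
M: 116 / 6.5 = 17.846 → 17.85 in.
XL: 125 / 6.5 = 19.231 → 19.23 in.
3XL: 136 / 6.5 = 20.923 → 20.92 in.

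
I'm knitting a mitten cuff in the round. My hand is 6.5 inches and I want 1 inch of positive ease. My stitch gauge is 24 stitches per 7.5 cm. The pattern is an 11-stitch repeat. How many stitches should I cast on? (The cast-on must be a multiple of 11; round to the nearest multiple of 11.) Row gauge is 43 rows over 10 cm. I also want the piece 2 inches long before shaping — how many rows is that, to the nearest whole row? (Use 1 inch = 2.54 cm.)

Finished = 6.5 + 1 = 7.5 inches.
7.5 inches × 2.54 = 19.05 cm.
24/7.5 = 3.2 sts per cm; 19.05 × 3.2 = 60.96 sts.
Nearest multiple of 11 → 66.
2 inches = 5.08 cm; × 4.3 = 21.84 → 22 rows.

Cast on 66 stitches; work 22 rows.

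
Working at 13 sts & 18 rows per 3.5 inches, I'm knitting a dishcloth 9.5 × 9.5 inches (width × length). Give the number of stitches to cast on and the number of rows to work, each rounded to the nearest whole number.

Stitch gauge = 13/3.5 = 3.714 sts/in; 9.5 × 3.714 = 35.29 → 35 sts.
Row gauge = 18/3.5 = 5.143 rows/in; 9.5 × 5.143 = 48.86 → 49 rows.

Cast on 35 stitches and work 49 rows.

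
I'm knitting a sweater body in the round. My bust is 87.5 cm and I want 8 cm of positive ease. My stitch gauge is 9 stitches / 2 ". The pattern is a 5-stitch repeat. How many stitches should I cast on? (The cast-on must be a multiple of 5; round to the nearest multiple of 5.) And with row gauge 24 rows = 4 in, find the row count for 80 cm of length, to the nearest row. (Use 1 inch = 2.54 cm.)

Cast on 170 stitches; work 189 rows.

Finished = 87.5 + 8 = 95.5 cm.
95.5 cm × 1/2.54 = 37.60 inches.
9/2 = 4.5 sts per in; 37.60 × 4.5 = 169.19 sts.
Nearest multiple of 5 → 170.
80 cm = 31.50 inches; × 6 = 188.98 → 189 rows.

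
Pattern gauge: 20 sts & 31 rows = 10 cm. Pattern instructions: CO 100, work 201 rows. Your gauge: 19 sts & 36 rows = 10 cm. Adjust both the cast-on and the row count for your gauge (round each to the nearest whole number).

Cast on 95 stitches; work 233 rows.

Stitches: 100 × 19/20 = 95.00 → 95.
Rows: 201 × 36/31 = 233.42 → 233.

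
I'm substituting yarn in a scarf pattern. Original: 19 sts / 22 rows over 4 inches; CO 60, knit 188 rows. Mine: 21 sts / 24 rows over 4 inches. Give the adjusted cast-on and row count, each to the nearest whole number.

Cast on 66 stitches; work 205 rows.

Stitches: 60 × 21/19 = 66.32 → 66.
Rows: 188 × 24/22 = 205.09 → 205.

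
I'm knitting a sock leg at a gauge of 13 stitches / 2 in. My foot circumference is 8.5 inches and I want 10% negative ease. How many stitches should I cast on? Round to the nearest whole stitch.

Finished = 8.5 × 0.90 = 7.65 in.
13 / 2 = 6.5 sts per inch.
7.65 × 6.5 = 49.73 sts.
→ 50 sts.

50 stitches.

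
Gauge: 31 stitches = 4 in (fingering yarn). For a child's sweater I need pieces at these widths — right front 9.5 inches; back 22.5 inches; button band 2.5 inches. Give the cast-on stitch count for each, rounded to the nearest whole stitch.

right front 74; back 174; button band 19.

Rate = 31/4 = 7.75 sts per in.
right front: 9.5 × 7.75 = 73.62 → 74.
back: 22.5 × 7.75 = 174.38 → 174.
button band: 2.5 × 7.75 = 19.38 → 19.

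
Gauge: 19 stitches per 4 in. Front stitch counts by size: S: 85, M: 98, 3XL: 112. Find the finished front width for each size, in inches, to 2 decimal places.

19/4 = 4.75 sts per in.
S: 85 / 4.75 = 17.895 → 17.89 in.
M: 98 / 4.75 = 20.632 → 20.63 in.
3XL: 112 / 4.75 = 23.579 → 23.58 in.

S 17.89 inches; M 20.63 inches; 3XL 23.58 inches.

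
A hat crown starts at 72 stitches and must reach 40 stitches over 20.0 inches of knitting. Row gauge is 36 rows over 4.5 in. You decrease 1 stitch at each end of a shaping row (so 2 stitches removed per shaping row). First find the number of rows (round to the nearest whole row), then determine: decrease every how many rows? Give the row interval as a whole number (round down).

Rows = 20.0 × 8 = 160.0 → 160 rows.
Stitches to remove: 32 → 16 shaping rows (at 2 st each).
160 / 16 = 10.00 → every 10 rows.

Decrease every 10th row.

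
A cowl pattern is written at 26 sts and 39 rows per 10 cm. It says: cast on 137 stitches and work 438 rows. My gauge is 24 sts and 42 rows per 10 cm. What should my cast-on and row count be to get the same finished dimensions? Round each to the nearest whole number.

Stitches: 137 × 24/26 = 126.46 → 126.
Rows: 438 × 42/39 = 471.69 → 472.

Cast on 126 stitches; work 472 rows.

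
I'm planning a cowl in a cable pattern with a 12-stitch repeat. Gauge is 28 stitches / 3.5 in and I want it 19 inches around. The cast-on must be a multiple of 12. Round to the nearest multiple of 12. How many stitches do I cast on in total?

Cast on 156 stitches.

28 / 3.5 = 8 sts per inch.
19 × 8 = 152.00 sts.
Nearest multiple of 12: 156.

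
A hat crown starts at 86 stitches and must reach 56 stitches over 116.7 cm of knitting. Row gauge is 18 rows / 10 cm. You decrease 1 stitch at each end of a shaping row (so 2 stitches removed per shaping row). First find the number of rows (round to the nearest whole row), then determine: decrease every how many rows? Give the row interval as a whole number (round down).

Rows = 116.7 × 1.8 = 210.1 → 210 rows.
Stitches to remove: 30 → 15 shaping rows (at 2 st each).
210 / 15 = 14.00 → every 14 rows.

Decrease every 14th row.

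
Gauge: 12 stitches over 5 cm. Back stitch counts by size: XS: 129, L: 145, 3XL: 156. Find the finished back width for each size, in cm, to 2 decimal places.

12/5 = 2.4 sts per cm.
XS: 129 / 2.4 = 53.750 → 53.75 cm.
L: 145 / 2.4 = 60.417 → 60.42 cm.
3XL: 156 / 2.4 = 65.000 → 65.00 cm.

XS 53.75 cm; L 60.42 cm; 3XL 65.00 cm.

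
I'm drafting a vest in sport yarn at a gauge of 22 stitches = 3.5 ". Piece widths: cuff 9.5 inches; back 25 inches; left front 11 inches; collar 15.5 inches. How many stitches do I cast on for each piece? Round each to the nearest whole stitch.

Rate = 22/3.5 = 6.286 sts per in.
cuff: 9.5 × 6.286 = 59.71 → 60.
back: 25 × 6.286 = 157.14 → 157.
left front: 11 × 6.286 = 69.14 → 69.
collar: 15.5 × 6.286 = 97.43 → 97.

cuff 60; back 157; left front 69; collar 97.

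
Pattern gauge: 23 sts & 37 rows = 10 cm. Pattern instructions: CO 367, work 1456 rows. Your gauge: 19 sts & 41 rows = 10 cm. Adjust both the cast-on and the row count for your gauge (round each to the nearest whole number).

Stitches: 367 × 19/23 = 303.17 → 303.
Rows: 1456 × 41/37 = 1613.41 → 1613.

Cast on 303 stitches; work 1613 rows.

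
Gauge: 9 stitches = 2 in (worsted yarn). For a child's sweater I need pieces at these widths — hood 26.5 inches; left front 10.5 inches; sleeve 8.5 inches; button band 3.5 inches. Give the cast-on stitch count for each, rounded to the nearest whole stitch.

Rate = 9/2 = 4.5 sts per in.
hood: 26.5 × 4.5 = 119.25 → 119.
left front: 10.5 × 4.5 = 47.25 → 47.
sleeve: 8.5 × 4.5 = 38.25 → 38.
button band: 3.5 × 4.5 = 15.75 → 16.

hood 119; left front 47; sleeve 38; button band 16.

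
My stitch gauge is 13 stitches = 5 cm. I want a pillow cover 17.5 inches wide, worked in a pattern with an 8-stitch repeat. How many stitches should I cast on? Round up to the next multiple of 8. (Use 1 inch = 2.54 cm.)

CO 120 sts.

17.5 in = 17.5 × 2.54 = 44.45 cm.
13 / 5 = 2.6 sts/cm.
44.45 × 2.6 = 115.57 sts.
→ 120.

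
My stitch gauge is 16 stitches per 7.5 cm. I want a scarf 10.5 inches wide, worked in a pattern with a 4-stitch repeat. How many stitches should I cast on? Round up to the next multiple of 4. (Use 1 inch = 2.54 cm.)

Cast on 60 stitches.

10.5 in = 10.5 × 2.54 = 26.67 cm.
16 / 7.5 = 2.133 sts/cm.
26.67 × 2.133 = 56.90 sts.
→ 60.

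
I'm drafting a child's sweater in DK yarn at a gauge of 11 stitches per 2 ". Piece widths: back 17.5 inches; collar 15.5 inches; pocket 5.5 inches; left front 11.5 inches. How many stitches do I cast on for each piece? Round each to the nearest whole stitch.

Rate = 11/2 = 5.5 sts per in.
back: 17.5 × 5.5 = 96.25 → 96.
collar: 15.5 × 5.5 = 85.25 → 85.
pocket: 5.5 × 5.5 = 30.25 → 30.
left front: 11.5 × 5.5 = 63.25 → 63.

back 96; collar 85; pocket 30; left front 63.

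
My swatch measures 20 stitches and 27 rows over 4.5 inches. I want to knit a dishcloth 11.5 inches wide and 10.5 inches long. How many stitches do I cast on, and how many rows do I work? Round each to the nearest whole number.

Cast on 51 stitches and work 63 rows.

Stitch gauge = 20/4.5 = 4.444 sts/in; 11.5 × 4.444 = 51.11 → 51 sts.
Row gauge = 27/4.5 = 6 rows/in; 10.5 × 6 = 63.00 → 63 rows.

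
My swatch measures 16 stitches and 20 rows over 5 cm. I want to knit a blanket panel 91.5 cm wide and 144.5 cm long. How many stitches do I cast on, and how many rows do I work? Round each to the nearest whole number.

Cast on 293 stitches and work 578 rows.

Stitch gauge = 16/5 = 3.2 sts/cm; 91.5 × 3.2 = 292.80 → 293 sts.
Row gauge = 20/5 = 4 rows/cm; 144.5 × 4 = 578.00 → 578 rows.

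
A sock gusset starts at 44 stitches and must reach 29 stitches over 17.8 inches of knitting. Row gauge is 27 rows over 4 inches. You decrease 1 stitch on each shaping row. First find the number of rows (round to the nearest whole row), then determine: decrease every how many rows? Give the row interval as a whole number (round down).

Rows = 17.8 × 6.75 = 120.2 → 120 rows.
Stitches to remove: 15 → 15 shaping rows (at 1 st each).
120 / 15 = 8.00 → every 8 rows.

Decrease every 8th row.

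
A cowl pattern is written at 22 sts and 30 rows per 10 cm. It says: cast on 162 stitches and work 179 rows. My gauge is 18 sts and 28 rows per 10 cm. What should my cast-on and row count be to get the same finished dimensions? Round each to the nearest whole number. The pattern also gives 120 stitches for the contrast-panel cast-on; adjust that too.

Stitches: 162 × 18/22 = 132.55 → 133.
Rows: 179 × 28/30 = 167.07 → 167.
contrast-panel cast-on: 120 × 18/22 = 98.18 → 98.

Cast on 133 stitches; work 167 rows; contrast-panel cast-on 98 stitches.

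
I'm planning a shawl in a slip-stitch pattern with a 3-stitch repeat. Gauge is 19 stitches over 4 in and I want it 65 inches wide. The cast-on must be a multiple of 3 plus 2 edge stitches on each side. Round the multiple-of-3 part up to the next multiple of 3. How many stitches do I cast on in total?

19 / 4 = 4.75 sts per inch.
65 × 4.75 = 308.75 sts.
Less 4 edge sts → 304.75 for the repeat.
Next multiple of 3: 306.
Add back 4 edge sts → 310.

CO 310 sts.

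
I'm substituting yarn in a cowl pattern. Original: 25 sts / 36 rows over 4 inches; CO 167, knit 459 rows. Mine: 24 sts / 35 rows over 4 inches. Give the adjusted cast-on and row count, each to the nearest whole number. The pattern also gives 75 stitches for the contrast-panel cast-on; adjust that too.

Stitches: 167 × 24/25 = 160.32 → 160.
Rows: 459 × 35/36 = 446.25 → 446.
contrast-panel cast-on: 75 × 24/25 = 72.00 → 72.

Cast on 160 stitches; work 446 rows; contrast-panel cast-on 72 stitches.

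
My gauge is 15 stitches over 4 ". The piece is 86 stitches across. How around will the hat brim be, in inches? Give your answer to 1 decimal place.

15 stitches / 4 inch = 3.75 stitches per inch.
86 / 3.75 = 22.93 inches.

22.9 inches.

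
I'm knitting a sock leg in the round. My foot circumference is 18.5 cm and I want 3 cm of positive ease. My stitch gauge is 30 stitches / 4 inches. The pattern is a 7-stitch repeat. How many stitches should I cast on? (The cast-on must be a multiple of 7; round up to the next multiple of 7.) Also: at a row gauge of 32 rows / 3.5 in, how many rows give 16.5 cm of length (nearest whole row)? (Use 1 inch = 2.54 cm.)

Finished = 18.5 + 3 = 21.5 cm.
21.5 cm × 1/2.54 = 8.46 inches.
30/4 = 7.5 sts per in; 8.46 × 7.5 = 63.48 sts.
Next multiple of 7 → 70.
16.5 cm = 6.50 inches; × 9.143 = 59.39 → 59 rows.

Cast on 70 stitches; work 59 rows.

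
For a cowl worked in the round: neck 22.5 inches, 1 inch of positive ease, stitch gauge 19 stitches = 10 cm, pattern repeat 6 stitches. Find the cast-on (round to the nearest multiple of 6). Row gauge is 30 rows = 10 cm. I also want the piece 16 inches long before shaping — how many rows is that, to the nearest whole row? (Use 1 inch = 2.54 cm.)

Cast on 114 stitches; work 122 rows.

Finished = 22.5 + 1 = 23.5 inches.
23.5 inches × 2.54 = 59.69 cm.
19/10 = 1.9 sts per cm; 59.69 × 1.9 = 113.41 sts.
Nearest multiple of 6 → 114.
16 inches = 40.64 cm; × 3 = 121.92 → 122 rows.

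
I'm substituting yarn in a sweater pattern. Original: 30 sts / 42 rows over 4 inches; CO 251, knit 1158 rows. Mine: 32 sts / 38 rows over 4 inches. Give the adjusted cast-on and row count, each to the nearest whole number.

Cast on 268 stitches; work 1048 rows.

Stitches: 251 × 32/30 = 267.73 → 268.
Rows: 1158 × 38/42 = 1047.71 → 1048.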